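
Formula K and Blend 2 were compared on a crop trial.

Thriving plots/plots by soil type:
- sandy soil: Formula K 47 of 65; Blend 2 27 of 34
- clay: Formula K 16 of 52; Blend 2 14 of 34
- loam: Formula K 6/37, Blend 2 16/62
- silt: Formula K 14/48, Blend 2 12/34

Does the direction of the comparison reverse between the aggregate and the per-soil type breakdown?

Sandy soil: Formula K 47/65 = 72.3%, Blend 2 27/34 = 79.4% → Blend 2
Clay: Formula K 16/52 = 30.8%, Blend 2 14/34 = 41.2% → Blend 2
Loam: Formula K 6/37 = 16.2%, Blend 2 16/62 = 25.8% → Blend 2
Silt: Formula K 14/48 = 29.2%, Blend 2 12/34 = 35.3% → Blend 2
Overall: Formula K 83/202 = 41.1%, Blend 2 69/164 = 42.1% → Blend 2
Blend 2 wins overall and in every soil group — no reversal.

No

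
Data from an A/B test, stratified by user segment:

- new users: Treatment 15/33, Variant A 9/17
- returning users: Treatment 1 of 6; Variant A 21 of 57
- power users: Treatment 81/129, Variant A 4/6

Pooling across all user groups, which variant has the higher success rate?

New users: Treatment 15/33 = 45.5%, Variant A 9/17 = 52.9% → Variant A
Returning users: Treatment 1/6 = 16.7%, Variant A 21/57 = 36.8% → Variant A
Power users: Treatment 81/129 = 62.8%, Variant A 4/6 = 66.7% → Variant A
Overall: Treatment 97/168 = 57.7%, Variant A 34/80 = 42.5% → Treatment
(Variant A wins every user group but Treatment wins overall — Variant A's views skew toward the low-rate returning users group.)

Treatment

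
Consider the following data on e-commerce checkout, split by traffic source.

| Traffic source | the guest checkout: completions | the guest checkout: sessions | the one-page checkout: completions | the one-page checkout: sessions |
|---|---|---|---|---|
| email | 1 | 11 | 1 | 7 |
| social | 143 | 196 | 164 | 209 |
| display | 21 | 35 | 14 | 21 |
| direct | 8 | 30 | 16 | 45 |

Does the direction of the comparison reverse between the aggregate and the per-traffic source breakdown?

Email: the guest checkout 1/11 = 9.1%, the one-page checkout 1/7 = 14.3% → the one-page checkout
Social: the guest checkout 143/196 = 73.0%, the one-page checkout 164/209 = 78.5% → the one-page checkout
Display: the guest checkout 21/35 = 60.0%, the one-page checkout 14/21 = 66.7% → the one-page checkout
Direct: the guest checkout 8/30 = 26.7%, the one-page checkout 16/45 = 35.6% → the one-page checkout
Overall: the guest checkout 173/272 = 63.6%, the one-page checkout 195/282 = 69.1% → the one-page checkout
The one-page checkout wins overall and in every traffic group — no reversal.

No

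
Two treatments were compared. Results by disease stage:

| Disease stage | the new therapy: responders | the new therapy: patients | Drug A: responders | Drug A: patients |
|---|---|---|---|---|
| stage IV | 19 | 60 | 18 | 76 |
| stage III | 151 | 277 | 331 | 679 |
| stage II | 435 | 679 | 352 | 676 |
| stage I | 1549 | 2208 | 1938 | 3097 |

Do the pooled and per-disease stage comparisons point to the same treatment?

Stage IV: the new therapy 19/60 = 31.7%, Drug A 18/76 = 23.7% → the new therapy
Stage III: the new therapy 151/277 = 54.5%, Drug A 331/679 = 48.7% → the new therapy
Stage II: the new therapy 435/679 = 64.1%, Drug A 352/676 = 52.1% → the new therapy
Stage I: the new therapy 1549/2208 = 70.2%, Drug A 1938/3097 = 62.6% → the new therapy
Overall: the new therapy 2154/3224 = 66.8%, Drug A 2639/4528 = 58.3% → the new therapy
The new therapy wins overall and in every disease group — no reversal.

Yes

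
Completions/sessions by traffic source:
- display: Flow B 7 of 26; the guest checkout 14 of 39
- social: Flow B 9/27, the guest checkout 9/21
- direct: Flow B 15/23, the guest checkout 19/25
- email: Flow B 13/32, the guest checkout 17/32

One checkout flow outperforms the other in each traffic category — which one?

the guest checkout

Display: Flow B 7/26 = 26.9%, the guest checkout 14/39 = 35.9% → the guest checkout
Social: Flow B 9/27 = 33.3%, the guest checkout 9/21 = 42.9% → the guest checkout
Direct: Flow B 15/23 = 65.2%, the guest checkout 19/25 = 76.0% → the guest checkout
Email: Flow B 13/32 = 40.6%, the guest checkout 17/32 = 53.1% → the guest checkout
The guest checkout has the higher rate in all 4 groups.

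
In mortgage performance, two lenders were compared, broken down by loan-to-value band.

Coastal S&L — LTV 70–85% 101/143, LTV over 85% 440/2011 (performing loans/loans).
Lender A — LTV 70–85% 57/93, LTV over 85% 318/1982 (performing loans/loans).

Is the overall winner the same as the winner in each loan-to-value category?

Yes

LTV 70–85%: Coastal S&L 101/143 = 70.6%, Lender A 57/93 = 61.3% → Coastal S&L
LTV over 85%: Coastal S&L 440/2011 = 21.9%, Lender A 318/1982 = 16.0% → Coastal S&L
Overall: Coastal S&L 541/2154 = 25.1%, Lender A 375/2075 = 18.1% → Coastal S&L
Coastal S&L wins overall and in every loan-to-value group — no reversal.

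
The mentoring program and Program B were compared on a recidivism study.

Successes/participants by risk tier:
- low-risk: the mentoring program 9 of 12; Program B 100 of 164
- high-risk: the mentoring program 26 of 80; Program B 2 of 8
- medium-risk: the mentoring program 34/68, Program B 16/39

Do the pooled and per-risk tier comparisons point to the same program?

Low-risk: the mentoring program 9/12 = 75.0%, Program B 100/164 = 61.0% → the mentoring program
High-risk: the mentoring program 26/80 = 32.5%, Program B 2/8 = 25.0% → the mentoring program
Medium-risk: the mentoring program 34/68 = 50.0%, Program B 16/39 = 41.0% → the mentoring program
Overall: the mentoring program 69/160 = 43.1%, Program B 118/211 = 55.9% → Program B
The mentoring program wins each risk group but Program B wins overall — the comparison reverses. The mentoring program's participants skew toward high-risk, which has a lower base rate.

No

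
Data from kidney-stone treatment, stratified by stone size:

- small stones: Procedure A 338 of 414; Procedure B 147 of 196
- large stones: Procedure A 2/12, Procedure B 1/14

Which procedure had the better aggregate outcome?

Small stones: Procedure A 338/414 = 81.6%, Procedure B 147/196 = 75.0% → Procedure A
Large stones: Procedure A 2/12 = 16.7%, Procedure B 1/14 = 7.1% → Procedure A
Overall: Procedure A 340/426 = 79.8%, Procedure B 148/210 = 70.5% → Procedure A

Procedure A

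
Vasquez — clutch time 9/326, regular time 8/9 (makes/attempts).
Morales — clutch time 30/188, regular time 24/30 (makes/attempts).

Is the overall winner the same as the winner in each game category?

No

Clutch time: Vasquez 9/326 = 2.8%, Morales 30/188 = 16.0% → Morales
Regular time: Vasquez 8/9 = 88.9%, Morales 24/30 = 80.0% → Vasquez
Overall: Vasquez 17/335 = 5.1%, Morales 54/218 = 24.8% → Morales
Neither sweeps: Vasquez wins 1 of 2 groups, Morales wins 1. Morales wins overall but not every group — no Simpson reversal.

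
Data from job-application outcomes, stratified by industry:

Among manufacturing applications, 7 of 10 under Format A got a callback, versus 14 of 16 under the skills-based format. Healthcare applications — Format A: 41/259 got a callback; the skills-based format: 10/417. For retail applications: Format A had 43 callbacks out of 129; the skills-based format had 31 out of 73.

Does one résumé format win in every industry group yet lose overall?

Manufacturing: Format A 7/10 = 70.0%, the skills-based format 14/16 = 87.5% → the skills-based format
Healthcare: Format A 41/259 = 15.8%, the skills-based format 10/417 = 2.4% → Format A
Retail: Format A 43/129 = 33.3%, the skills-based format 31/73 = 42.5% → the skills-based format
Overall: Format A 91/398 = 22.9%, the skills-based format 55/506 = 10.9% → Format A
Neither sweeps: Format A wins 1 of 3 groups, the skills-based format wins 2. Format A wins overall but not every group — no Simpson reversal.

No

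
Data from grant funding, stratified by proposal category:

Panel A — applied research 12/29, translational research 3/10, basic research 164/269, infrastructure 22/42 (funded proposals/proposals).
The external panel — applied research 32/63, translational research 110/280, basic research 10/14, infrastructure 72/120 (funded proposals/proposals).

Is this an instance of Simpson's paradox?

Yes

Applied research: Panel A 12/29 = 41.4%, the external panel 32/63 = 50.8% → the external panel
Translational research: Panel A 3/10 = 30.0%, the external panel 110/280 = 39.3% → the external panel
Basic research: Panel A 164/269 = 61.0%, the external panel 10/14 = 71.4% → the external panel
Infrastructure: Panel A 22/42 = 52.4%, the external panel 72/120 = 60.0% → the external panel
Overall: Panel A 201/350 = 57.4%, the external panel 224/477 = 47.0% → Panel A
The external panel wins each proposal group but Panel A wins overall — the comparison reverses. The external panel's proposals skew toward translational research, which has a lower base rate.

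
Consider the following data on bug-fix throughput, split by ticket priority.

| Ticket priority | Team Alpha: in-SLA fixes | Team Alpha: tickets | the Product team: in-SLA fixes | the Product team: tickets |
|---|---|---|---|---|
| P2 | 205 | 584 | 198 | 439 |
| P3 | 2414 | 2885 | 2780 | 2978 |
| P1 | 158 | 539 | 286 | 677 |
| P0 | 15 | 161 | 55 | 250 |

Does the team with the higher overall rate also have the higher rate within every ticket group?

P2: Team Alpha 205/584 = 35.1%, the Product team 198/439 = 45.1% → the Product team
P3: Team Alpha 2414/2885 = 83.7%, the Product team 2780/2978 = 93.4% → the Product team
P1: Team Alpha 158/539 = 29.3%, the Product team 286/677 = 42.2% → the Product team
P0: Team Alpha 15/161 = 9.3%, the Product team 55/250 = 22.0% → the Product team
Overall: Team Alpha 2792/4169 = 67.0%, the Product team 3319/4344 = 76.4% → the Product team
The Product team wins overall and in every ticket group — no reversal.

Yes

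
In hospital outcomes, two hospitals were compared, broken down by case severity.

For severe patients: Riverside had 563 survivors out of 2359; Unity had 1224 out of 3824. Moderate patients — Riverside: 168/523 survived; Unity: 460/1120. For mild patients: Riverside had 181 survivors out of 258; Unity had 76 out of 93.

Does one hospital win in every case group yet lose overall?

No

Severe: Riverside 563/2359 = 23.9%, Unity 1224/3824 = 32.0% → Unity
Moderate: Riverside 168/523 = 32.1%, Unity 460/1120 = 41.1% → Unity
Mild: Riverside 181/258 = 70.2%, Unity 76/93 = 81.7% → Unity
Overall: Riverside 912/3140 = 29.0%, Unity 1760/5037 = 34.9% → Unity
Unity wins overall and in every case group — no reversal.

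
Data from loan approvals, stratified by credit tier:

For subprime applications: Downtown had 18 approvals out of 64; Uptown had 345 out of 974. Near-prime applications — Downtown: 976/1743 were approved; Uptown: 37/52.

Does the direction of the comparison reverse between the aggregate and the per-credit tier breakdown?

Yes

Subprime: Downtown 18/64 = 28.1%, Uptown 345/974 = 35.4% → Uptown
Near-prime: Downtown 976/1743 = 56.0%, Uptown 37/52 = 71.2% → Uptown
Overall: Downtown 994/1807 = 55.0%, Uptown 382/1026 = 37.2% → Downtown
Uptown wins each credit group but Downtown wins overall — the comparison reverses. Uptown's applications skew toward subprime, which has a lower base rate.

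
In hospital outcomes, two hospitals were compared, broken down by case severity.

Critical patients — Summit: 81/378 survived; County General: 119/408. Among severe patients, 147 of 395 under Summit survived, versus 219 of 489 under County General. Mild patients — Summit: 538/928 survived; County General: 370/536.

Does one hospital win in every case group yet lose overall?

No

Critical: Summit 81/378 = 21.4%, County General 119/408 = 29.2% → County General
Severe: Summit 147/395 = 37.2%, County General 219/489 = 44.8% → County General
Mild: Summit 538/928 = 58.0%, County General 370/536 = 69.0% → County General
Overall: Summit 766/1701 = 45.0%, County General 708/1433 = 49.4% → County General
County General wins overall and in every case group — no reversal.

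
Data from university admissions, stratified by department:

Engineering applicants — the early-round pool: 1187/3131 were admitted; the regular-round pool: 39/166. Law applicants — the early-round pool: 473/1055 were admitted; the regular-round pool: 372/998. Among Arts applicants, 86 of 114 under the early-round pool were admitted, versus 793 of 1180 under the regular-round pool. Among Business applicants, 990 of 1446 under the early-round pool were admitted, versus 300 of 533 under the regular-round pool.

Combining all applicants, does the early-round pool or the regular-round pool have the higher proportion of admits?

the regular-round pool

Engineering: the early-round pool 1187/3131 = 37.9%, the regular-round pool 39/166 = 23.5% → the early-round pool
Law: the early-round pool 473/1055 = 44.8%, the regular-round pool 372/998 = 37.3% → the early-round pool
Arts: the early-round pool 86/114 = 75.4%, the regular-round pool 793/1180 = 67.2% → the early-round pool
Business: the early-round pool 990/1446 = 68.5%, the regular-round pool 300/533 = 56.3% → the early-round pool
Overall: the early-round pool 2736/5746 = 47.6%, the regular-round pool 1504/2877 = 52.3% → the regular-round pool
(The early-round pool wins every department group but the regular-round pool wins overall — the early-round pool's applicants skew toward the low-rate Engineering group.)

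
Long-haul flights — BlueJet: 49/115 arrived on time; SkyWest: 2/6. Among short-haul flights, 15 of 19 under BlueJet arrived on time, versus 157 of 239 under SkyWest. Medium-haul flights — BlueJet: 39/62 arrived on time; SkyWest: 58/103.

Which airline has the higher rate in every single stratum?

BlueJet

Long-haul: BlueJet 49/115 = 42.6%, SkyWest 2/6 = 33.3% → BlueJet
Short-haul: BlueJet 15/19 = 78.9%, SkyWest 157/239 = 65.7% → BlueJet
Medium-haul: BlueJet 39/62 = 62.9%, SkyWest 58/103 = 56.3% → BlueJet
BlueJet has the higher rate in all 3 groups.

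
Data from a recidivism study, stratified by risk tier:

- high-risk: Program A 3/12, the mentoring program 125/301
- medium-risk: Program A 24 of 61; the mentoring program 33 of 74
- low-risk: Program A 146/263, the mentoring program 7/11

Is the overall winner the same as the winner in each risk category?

No

High-risk: Program A 3/12 = 25.0%, the mentoring program 125/301 = 41.5% → the mentoring program
Medium-risk: Program A 24/61 = 39.3%, the mentoring program 33/74 = 44.6% → the mentoring program
Low-risk: Program A 146/263 = 55.5%, the mentoring program 7/11 = 63.6% → the mentoring program
Overall: Program A 173/336 = 51.5%, the mentoring program 165/386 = 42.7% → Program A
The mentoring program wins each risk group but Program A wins overall — the comparison reverses. The mentoring program's participants skew toward high-risk, which has a lower base rate.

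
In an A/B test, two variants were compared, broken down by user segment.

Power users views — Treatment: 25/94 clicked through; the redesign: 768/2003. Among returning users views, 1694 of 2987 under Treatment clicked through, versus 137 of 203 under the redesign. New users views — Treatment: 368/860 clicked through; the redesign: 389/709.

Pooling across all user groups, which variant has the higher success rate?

Power users: Treatment 25/94 = 26.6%, the redesign 768/2003 = 38.3% → the redesign
Returning users: Treatment 1694/2987 = 56.7%, the redesign 137/203 = 67.5% → the redesign
New users: Treatment 368/860 = 42.8%, the redesign 389/709 = 54.9% → the redesign
Overall: Treatment 2087/3941 = 53.0%, the redesign 1294/2915 = 44.4% → Treatment
(The redesign wins every user group but Treatment wins overall — the redesign's views skew toward the low-rate power users group.)

Treatment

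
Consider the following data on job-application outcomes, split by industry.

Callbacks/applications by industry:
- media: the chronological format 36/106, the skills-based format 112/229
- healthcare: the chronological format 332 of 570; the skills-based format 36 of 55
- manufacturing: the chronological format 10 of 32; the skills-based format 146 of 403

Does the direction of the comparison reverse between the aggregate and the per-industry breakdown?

Media: the chronological format 36/106 = 34.0%, the skills-based format 112/229 = 48.9% → the skills-based format
Healthcare: the chronological format 332/570 = 58.2%, the skills-based format 36/55 = 65.5% → the skills-based format
Manufacturing: the chronological format 10/32 = 31.2%, the skills-based format 146/403 = 36.2% → the skills-based format
Overall: the chronological format 378/708 = 53.4%, the skills-based format 294/687 = 42.8% → the chronological format
The skills-based format wins each industry group but the chronological format wins overall — the comparison reverses. The skills-based format's applications skew toward manufacturing, which has a lower base rate.

Yes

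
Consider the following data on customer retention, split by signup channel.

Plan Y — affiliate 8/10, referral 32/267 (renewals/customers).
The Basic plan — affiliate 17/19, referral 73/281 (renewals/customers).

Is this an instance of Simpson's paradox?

No

Affiliate: Plan Y 8/10 = 80.0%, the Basic plan 17/19 = 89.5% → the Basic plan
Referral: Plan Y 32/267 = 12.0%, the Basic plan 73/281 = 26.0% → the Basic plan
Overall: Plan Y 40/277 = 14.4%, the Basic plan 90/300 = 30.0% → the Basic plan
The Basic plan wins overall and in every signup group — no reversal.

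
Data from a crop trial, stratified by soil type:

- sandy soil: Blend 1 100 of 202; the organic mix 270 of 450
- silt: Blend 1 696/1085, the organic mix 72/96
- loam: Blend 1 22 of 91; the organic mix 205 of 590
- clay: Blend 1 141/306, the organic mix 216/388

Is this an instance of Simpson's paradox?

Yes

Sandy soil: Blend 1 100/202 = 49.5%, the organic mix 270/450 = 60.0% → the organic mix
Silt: Blend 1 696/1085 = 64.1%, the organic mix 72/96 = 75.0% → the organic mix
Loam: Blend 1 22/91 = 24.2%, the organic mix 205/590 = 34.7% → the organic mix
Clay: Blend 1 141/306 = 46.1%, the organic mix 216/388 = 55.7% → the organic mix
Overall: Blend 1 959/1684 = 56.9%, the organic mix 763/1524 = 50.1% → Blend 1
The organic mix wins each soil group but Blend 1 wins overall — the comparison reverses. The organic mix's plots skew toward loam, which has a lower base rate.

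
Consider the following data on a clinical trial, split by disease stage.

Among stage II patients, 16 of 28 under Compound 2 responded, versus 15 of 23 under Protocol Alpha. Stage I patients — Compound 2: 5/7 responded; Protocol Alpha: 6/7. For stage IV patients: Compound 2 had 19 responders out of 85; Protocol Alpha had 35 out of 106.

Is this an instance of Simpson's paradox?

Stage II: Compound 2 16/28 = 57.1%, Protocol Alpha 15/23 = 65.2% → Protocol Alpha
Stage I: Compound 2 5/7 = 71.4%, Protocol Alpha 6/7 = 85.7% → Protocol Alpha
Stage IV: Compound 2 19/85 = 22.4%, Protocol Alpha 35/106 = 33.0% → Protocol Alpha
Overall: Compound 2 40/120 = 33.3%, Protocol Alpha 56/136 = 41.2% → Protocol Alpha
Protocol Alpha wins overall and in every disease group — no reversal.

No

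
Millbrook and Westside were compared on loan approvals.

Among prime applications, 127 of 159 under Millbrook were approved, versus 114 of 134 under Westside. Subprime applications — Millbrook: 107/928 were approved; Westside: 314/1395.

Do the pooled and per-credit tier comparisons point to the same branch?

Prime: Millbrook 127/159 = 79.9%, Westside 114/134 = 85.1% → Westside
Subprime: Millbrook 107/928 = 11.5%, Westside 314/1395 = 22.5% → Westside
Overall: Millbrook 234/1087 = 21.5%, Westside 428/1529 = 28.0% → Westside
Westside wins overall and in every credit group — no reversal.

Yes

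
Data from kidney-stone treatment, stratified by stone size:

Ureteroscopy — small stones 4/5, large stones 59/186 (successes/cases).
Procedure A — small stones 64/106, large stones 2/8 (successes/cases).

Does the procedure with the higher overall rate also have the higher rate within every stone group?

Small stones: ureteroscopy 4/5 = 80.0%, Procedure A 64/106 = 60.4% → ureteroscopy
Large stones: ureteroscopy 59/186 = 31.7%, Procedure A 2/8 = 25.0% → ureteroscopy
Overall: ureteroscopy 63/191 = 33.0%, Procedure A 66/114 = 57.9% → Procedure A
Ureteroscopy wins each stone group but Procedure A wins overall — the comparison reverses. Ureteroscopy's cases skew toward large stones, which has a lower base rate.

No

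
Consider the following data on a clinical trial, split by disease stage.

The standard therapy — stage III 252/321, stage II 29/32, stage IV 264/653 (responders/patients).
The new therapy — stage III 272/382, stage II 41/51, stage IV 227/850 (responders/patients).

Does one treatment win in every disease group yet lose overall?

No

Stage III: the standard therapy 252/321 = 78.5%, the new therapy 272/382 = 71.2% → the standard therapy
Stage II: the standard therapy 29/32 = 90.6%, the new therapy 41/51 = 80.4% → the standard therapy
Stage IV: the standard therapy 264/653 = 40.4%, the new therapy 227/850 = 26.7% → the standard therapy
Overall: the standard therapy 545/1006 = 54.2%, the new therapy 540/1283 = 42.1% → the standard therapy
The standard therapy wins overall and in every disease group — no reversal.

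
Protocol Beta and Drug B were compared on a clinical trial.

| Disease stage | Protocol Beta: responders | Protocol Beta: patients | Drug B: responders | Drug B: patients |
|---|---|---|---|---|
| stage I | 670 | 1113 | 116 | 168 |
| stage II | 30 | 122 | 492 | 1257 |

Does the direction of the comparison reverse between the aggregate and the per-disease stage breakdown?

Stage I: Protocol Beta 670/1113 = 60.2%, Drug B 116/168 = 69.0% → Drug B
Stage II: Protocol Beta 30/122 = 24.6%, Drug B 492/1257 = 39.1% → Drug B
Overall: Protocol Beta 700/1235 = 56.7%, Drug B 608/1425 = 42.7% → Protocol Beta
Drug B wins each disease group but Protocol Beta wins overall — the comparison reverses. Drug B's patients skew toward stage II, which has a lower base rate.

Yes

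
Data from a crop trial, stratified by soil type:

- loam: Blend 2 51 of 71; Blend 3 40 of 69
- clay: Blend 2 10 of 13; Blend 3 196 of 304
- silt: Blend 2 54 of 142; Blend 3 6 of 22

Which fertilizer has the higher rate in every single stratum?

Loam: Blend 2 51/71 = 71.8%, Blend 3 40/69 = 58.0% → Blend 2
Clay: Blend 2 10/13 = 76.9%, Blend 3 196/304 = 64.5% → Blend 2
Silt: Blend 2 54/142 = 38.0%, Blend 3 6/22 = 27.3% → Blend 2
Blend 2 has the higher rate in all 3 groups.

Blend 2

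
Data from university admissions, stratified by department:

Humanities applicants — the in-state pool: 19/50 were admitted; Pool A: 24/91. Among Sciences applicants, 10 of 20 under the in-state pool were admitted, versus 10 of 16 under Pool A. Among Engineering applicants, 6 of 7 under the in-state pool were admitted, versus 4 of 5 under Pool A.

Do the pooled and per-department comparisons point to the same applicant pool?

Humanities: the in-state pool 19/50 = 38.0%, Pool A 24/91 = 26.4% → the in-state pool
Sciences: the in-state pool 10/20 = 50.0%, Pool A 10/16 = 62.5% → Pool A
Engineering: the in-state pool 6/7 = 85.7%, Pool A 4/5 = 80.0% → the in-state pool
Overall: the in-state pool 35/77 = 45.5%, Pool A 38/112 = 33.9% → the in-state pool
Neither sweeps: the in-state pool wins 2 of 3 groups, Pool A wins 1. The in-state pool wins overall but not every group — no Simpson reversal.

No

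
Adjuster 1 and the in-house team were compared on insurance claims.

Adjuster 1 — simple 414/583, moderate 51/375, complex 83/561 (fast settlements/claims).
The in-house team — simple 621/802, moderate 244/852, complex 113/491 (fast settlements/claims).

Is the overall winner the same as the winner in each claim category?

Simple: Adjuster 1 414/583 = 71.0%, the in-house team 621/802 = 77.4% → the in-house team
Moderate: Adjuster 1 51/375 = 13.6%, the in-house team 244/852 = 28.6% → the in-house team
Complex: Adjuster 1 83/561 = 14.8%, the in-house team 113/491 = 23.0% → the in-house team
Overall: Adjuster 1 548/1519 = 36.1%, the in-house team 978/2145 = 45.6% → the in-house team
The in-house team wins overall and in every claim group — no reversal.

Yes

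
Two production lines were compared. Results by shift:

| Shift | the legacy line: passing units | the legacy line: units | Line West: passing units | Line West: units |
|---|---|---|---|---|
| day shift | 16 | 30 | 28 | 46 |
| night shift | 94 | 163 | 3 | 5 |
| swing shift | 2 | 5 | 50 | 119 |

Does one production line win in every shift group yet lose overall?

Yes

Day shift: the legacy line 16/30 = 53.3%, Line West 28/46 = 60.9% → Line West
Night shift: the legacy line 94/163 = 57.7%, Line West 3/5 = 60.0% → Line West
Swing shift: the legacy line 2/5 = 40.0%, Line West 50/119 = 42.0% → Line West
Overall: the legacy line 112/198 = 56.6%, Line West 81/170 = 47.6% → the legacy line
Line West wins each shift group but the legacy line wins overall — the comparison reverses. Line West's units skew toward swing shift, which has a lower base rate.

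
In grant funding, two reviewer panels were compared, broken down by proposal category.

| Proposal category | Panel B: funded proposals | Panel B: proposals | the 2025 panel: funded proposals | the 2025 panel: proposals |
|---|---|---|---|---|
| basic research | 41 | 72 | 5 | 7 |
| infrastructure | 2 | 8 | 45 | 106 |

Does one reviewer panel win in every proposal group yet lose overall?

Basic research: Panel B 41/72 = 56.9%, the 2025 panel 5/7 = 71.4% → the 2025 panel
Infrastructure: Panel B 2/8 = 25.0%, the 2025 panel 45/106 = 42.5% → the 2025 panel
Overall: Panel B 43/80 = 53.8%, the 2025 panel 50/113 = 44.2% → Panel B
The 2025 panel wins each proposal group but Panel B wins overall — the comparison reverses. The 2025 panel's proposals skew toward infrastructure, which has a lower base rate.

Yes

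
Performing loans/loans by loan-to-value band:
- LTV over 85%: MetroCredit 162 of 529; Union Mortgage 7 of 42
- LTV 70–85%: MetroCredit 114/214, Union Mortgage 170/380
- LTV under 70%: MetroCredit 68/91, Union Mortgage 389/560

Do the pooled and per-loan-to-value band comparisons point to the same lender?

LTV over 85%: MetroCredit 162/529 = 30.6%, Union Mortgage 7/42 = 16.7% → MetroCredit
LTV 70–85%: MetroCredit 114/214 = 53.3%, Union Mortgage 170/380 = 44.7% → MetroCredit
LTV under 70%: MetroCredit 68/91 = 74.7%, Union Mortgage 389/560 = 69.5% → MetroCredit
Overall: MetroCredit 344/834 = 41.2%, Union Mortgage 566/982 = 57.6% → Union Mortgage
MetroCredit wins each loan-to-value group but Union Mortgage wins overall — the comparison reverses. MetroCredit's loans skew toward LTV over 85%, which has a lower base rate.

No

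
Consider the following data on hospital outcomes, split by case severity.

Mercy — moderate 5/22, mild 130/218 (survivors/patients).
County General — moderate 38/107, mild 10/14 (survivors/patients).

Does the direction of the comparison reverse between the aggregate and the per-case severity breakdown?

Yes

Moderate: Mercy 5/22 = 22.7%, County General 38/107 = 35.5% → County General
Mild: Mercy 130/218 = 59.6%, County General 10/14 = 71.4% → County General
Overall: Mercy 135/240 = 56.2%, County General 48/121 = 39.7% → Mercy
County General wins each case group but Mercy wins overall — the comparison reverses. County General's patients skew toward moderate, which has a lower base rate.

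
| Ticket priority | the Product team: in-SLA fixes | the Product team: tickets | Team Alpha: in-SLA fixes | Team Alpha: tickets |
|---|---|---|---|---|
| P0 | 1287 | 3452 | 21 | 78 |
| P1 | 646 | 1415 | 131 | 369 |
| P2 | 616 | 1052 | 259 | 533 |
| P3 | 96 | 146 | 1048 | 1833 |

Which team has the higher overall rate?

P0: the Product team 1287/3452 = 37.3%, Team Alpha 21/78 = 26.9% → the Product team
P1: the Product team 646/1415 = 45.7%, Team Alpha 131/369 = 35.5% → the Product team
P2: the Product team 616/1052 = 58.6%, Team Alpha 259/533 = 48.6% → the Product team
P3: the Product team 96/146 = 65.8%, Team Alpha 1048/1833 = 57.2% → the Product team
Overall: the Product team 2645/6065 = 43.6%, Team Alpha 1459/2813 = 51.9% → Team Alpha
(The Product team wins every ticket group but Team Alpha wins overall — the Product team's tickets skew toward the low-rate P0 group.)

Team Alpha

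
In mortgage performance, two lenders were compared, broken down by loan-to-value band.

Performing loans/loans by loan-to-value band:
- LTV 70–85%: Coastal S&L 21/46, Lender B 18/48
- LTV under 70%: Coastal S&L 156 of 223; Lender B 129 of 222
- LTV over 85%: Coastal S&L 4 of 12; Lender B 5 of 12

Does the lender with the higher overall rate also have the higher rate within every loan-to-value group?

LTV 70–85%: Coastal S&L 21/46 = 45.7%, Lender B 18/48 = 37.5% → Coastal S&L
LTV under 70%: Coastal S&L 156/223 = 70.0%, Lender B 129/222 = 58.1% → Coastal S&L
LTV over 85%: Coastal S&L 4/12 = 33.3%, Lender B 5/12 = 41.7% → Lender B
Overall: Coastal S&L 181/281 = 64.4%, Lender B 152/282 = 53.9% → Coastal S&L
Neither sweeps: Coastal S&L wins 2 of 3 groups, Lender B wins 1. Coastal S&L wins overall but not every group — no Simpson reversal.

No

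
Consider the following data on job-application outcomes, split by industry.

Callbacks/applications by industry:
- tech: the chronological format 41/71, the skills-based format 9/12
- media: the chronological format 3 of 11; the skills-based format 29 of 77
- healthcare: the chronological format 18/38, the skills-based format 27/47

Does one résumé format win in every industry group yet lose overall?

Yes

Tech: the chronological format 41/71 = 57.7%, the skills-based format 9/12 = 75.0% → the skills-based format
Media: the chronological format 3/11 = 27.3%, the skills-based format 29/77 = 37.7% → the skills-based format
Healthcare: the chronological format 18/38 = 47.4%, the skills-based format 27/47 = 57.4% → the skills-based format
Overall: the chronological format 62/120 = 51.7%, the skills-based format 65/136 = 47.8% → the chronological format
The skills-based format wins each industry group but the chronological format wins overall — the comparison reverses. The skills-based format's applications skew toward media, which has a lower base rate.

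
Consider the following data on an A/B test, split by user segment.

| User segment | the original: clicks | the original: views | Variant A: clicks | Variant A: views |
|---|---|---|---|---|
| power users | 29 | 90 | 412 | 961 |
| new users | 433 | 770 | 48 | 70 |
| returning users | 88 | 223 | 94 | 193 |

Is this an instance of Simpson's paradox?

Yes

Power users: the original 29/90 = 32.2%, Variant A 412/961 = 42.9% → Variant A
New users: the original 433/770 = 56.2%, Variant A 48/70 = 68.6% → Variant A
Returning users: the original 88/223 = 39.5%, Variant A 94/193 = 48.7% → Variant A
Overall: the original 550/1083 = 50.8%, Variant A 554/1224 = 45.3% → the original
Variant A wins each user group but the original wins overall — the comparison reverses. Variant A's views skew toward power users, which has a lower base rate.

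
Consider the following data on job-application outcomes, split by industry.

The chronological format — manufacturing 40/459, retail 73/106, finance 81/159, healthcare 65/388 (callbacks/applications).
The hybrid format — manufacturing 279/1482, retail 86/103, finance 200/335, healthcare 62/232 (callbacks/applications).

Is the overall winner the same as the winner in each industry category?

Manufacturing: the chronological format 40/459 = 8.7%, the hybrid format 279/1482 = 18.8% → the hybrid format
Retail: the chronological format 73/106 = 68.9%, the hybrid format 86/103 = 83.5% → the hybrid format
Finance: the chronological format 81/159 = 50.9%, the hybrid format 200/335 = 59.7% → the hybrid format
Healthcare: the chronological format 65/388 = 16.8%, the hybrid format 62/232 = 26.7% → the hybrid format
Overall: the chronological format 259/1112 = 23.3%, the hybrid format 627/2152 = 29.1% → the hybrid format
The hybrid format wins overall and in every industry group — no reversal.

Yes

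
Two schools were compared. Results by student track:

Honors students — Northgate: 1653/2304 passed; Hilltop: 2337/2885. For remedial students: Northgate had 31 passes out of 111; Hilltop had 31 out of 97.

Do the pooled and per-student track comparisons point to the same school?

Honors: Northgate 1653/2304 = 71.7%, Hilltop 2337/2885 = 81.0% → Hilltop
Remedial: Northgate 31/111 = 27.9%, Hilltop 31/97 = 32.0% → Hilltop
Overall: Northgate 1684/2415 = 69.7%, Hilltop 2368/2982 = 79.4% → Hilltop
Hilltop wins overall and in every student group — no reversal.

Yes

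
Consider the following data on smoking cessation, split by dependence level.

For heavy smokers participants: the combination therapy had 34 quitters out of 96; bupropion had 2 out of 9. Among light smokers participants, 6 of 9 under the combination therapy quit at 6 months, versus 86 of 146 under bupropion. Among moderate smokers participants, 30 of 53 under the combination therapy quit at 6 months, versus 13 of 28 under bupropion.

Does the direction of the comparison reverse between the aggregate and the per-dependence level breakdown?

Heavy smokers: the combination therapy 34/96 = 35.4%, bupropion 2/9 = 22.2% → the combination therapy
Light smokers: the combination therapy 6/9 = 66.7%, bupropion 86/146 = 58.9% → the combination therapy
Moderate smokers: the combination therapy 30/53 = 56.6%, bupropion 13/28 = 46.4% → the combination therapy
Overall: the combination therapy 70/158 = 44.3%, bupropion 101/183 = 55.2% → bupropion
The combination therapy wins each dependence group but bupropion wins overall — the comparison reverses. The combination therapy's participants skew toward heavy smokers, which has a lower base rate.

Yes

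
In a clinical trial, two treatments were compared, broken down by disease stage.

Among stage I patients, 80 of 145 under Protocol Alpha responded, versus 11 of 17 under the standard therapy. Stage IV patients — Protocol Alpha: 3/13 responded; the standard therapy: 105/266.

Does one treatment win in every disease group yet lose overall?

Yes

Stage I: Protocol Alpha 80/145 = 55.2%, the standard therapy 11/17 = 64.7% → the standard therapy
Stage IV: Protocol Alpha 3/13 = 23.1%, the standard therapy 105/266 = 39.5% → the standard therapy
Overall: Protocol Alpha 83/158 = 52.5%, the standard therapy 116/283 = 41.0% → Protocol Alpha
The standard therapy wins each disease group but Protocol Alpha wins overall — the comparison reverses. The standard therapy's patients skew toward stage IV, which has a lower base rate.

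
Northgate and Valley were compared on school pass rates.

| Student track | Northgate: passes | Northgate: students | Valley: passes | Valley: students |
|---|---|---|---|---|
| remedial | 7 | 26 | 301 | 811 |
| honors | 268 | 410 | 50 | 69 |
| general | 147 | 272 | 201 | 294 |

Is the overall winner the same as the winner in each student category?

Remedial: Northgate 7/26 = 26.9%, Valley 301/811 = 37.1% → Valley
Honors: Northgate 268/410 = 65.4%, Valley 50/69 = 72.5% → Valley
General: Northgate 147/272 = 54.0%, Valley 201/294 = 68.4% → Valley
Overall: Northgate 422/708 = 59.6%, Valley 552/1174 = 47.0% → Northgate
Valley wins each student group but Northgate wins overall — the comparison reverses. Valley's students skew toward remedial, which has a lower base rate.

No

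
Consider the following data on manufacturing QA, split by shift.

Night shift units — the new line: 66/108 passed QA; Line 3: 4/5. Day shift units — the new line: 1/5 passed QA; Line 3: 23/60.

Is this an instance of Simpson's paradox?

Night shift: the new line 66/108 = 61.1%, Line 3 4/5 = 80.0% → Line 3
Day shift: the new line 1/5 = 20.0%, Line 3 23/60 = 38.3% → Line 3
Overall: the new line 67/113 = 59.3%, Line 3 27/65 = 41.5% → the new line
Line 3 wins each shift group but the new line wins overall — the comparison reverses. Line 3's units skew toward day shift, which has a lower base rate.

Yes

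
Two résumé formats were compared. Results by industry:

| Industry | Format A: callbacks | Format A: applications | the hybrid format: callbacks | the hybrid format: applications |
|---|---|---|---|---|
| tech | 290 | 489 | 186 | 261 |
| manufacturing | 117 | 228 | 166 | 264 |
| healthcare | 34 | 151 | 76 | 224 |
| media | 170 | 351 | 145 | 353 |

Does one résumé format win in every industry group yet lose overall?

No

Tech: Format A 290/489 = 59.3%, the hybrid format 186/261 = 71.3% → the hybrid format
Manufacturing: Format A 117/228 = 51.3%, the hybrid format 166/264 = 62.9% → the hybrid format
Healthcare: Format A 34/151 = 22.5%, the hybrid format 76/224 = 33.9% → the hybrid format
Media: Format A 170/351 = 48.4%, the hybrid format 145/353 = 41.1% → Format A
Overall: Format A 611/1219 = 50.1%, the hybrid format 573/1102 = 52.0% → the hybrid format
Neither sweeps: Format A wins 1 of 4 groups, the hybrid format wins 3. The hybrid format wins overall but not every group — no Simpson reversal.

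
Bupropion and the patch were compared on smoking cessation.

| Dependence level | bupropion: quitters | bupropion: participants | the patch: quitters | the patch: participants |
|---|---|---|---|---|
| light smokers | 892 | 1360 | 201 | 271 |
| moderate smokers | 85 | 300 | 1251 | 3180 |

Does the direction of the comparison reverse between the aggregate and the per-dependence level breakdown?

Yes

Light smokers: bupropion 892/1360 = 65.6%, the patch 201/271 = 74.2% → the patch
Moderate smokers: bupropion 85/300 = 28.3%, the patch 1251/3180 = 39.3% → the patch
Overall: bupropion 977/1660 = 58.9%, the patch 1452/3451 = 42.1% → bupropion
The patch wins each dependence group but bupropion wins overall — the comparison reverses. The patch's participants skew toward moderate smokers, which has a lower base rate.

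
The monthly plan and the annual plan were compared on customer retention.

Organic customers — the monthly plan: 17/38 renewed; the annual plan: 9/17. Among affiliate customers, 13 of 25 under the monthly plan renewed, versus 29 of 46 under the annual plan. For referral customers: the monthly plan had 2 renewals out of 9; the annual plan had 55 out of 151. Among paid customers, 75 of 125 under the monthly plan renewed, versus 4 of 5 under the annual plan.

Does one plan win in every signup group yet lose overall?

Yes

Organic: the monthly plan 17/38 = 44.7%, the annual plan 9/17 = 52.9% → the annual plan
Affiliate: the monthly plan 13/25 = 52.0%, the annual plan 29/46 = 63.0% → the annual plan
Referral: the monthly plan 2/9 = 22.2%, the annual plan 55/151 = 36.4% → the annual plan
Paid: the monthly plan 75/125 = 60.0%, the annual plan 4/5 = 80.0% → the annual plan
Overall: the monthly plan 107/197 = 54.3%, the annual plan 97/219 = 44.3% → the monthly plan
The annual plan wins each signup group but the monthly plan wins overall — the comparison reverses. The annual plan's customers skew toward referral, which has a lower base rate.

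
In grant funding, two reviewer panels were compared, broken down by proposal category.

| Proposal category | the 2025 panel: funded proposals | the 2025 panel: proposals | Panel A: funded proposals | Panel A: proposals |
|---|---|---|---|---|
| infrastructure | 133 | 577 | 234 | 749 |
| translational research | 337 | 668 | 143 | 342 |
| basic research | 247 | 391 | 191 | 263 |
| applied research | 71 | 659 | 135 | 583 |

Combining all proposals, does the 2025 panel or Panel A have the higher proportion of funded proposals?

Infrastructure: the 2025 panel 133/577 = 23.1%, Panel A 234/749 = 31.2% → Panel A
Translational research: the 2025 panel 337/668 = 50.4%, Panel A 143/342 = 41.8% → the 2025 panel
Basic research: the 2025 panel 247/391 = 63.2%, Panel A 191/263 = 72.6% → Panel A
Applied research: the 2025 panel 71/659 = 10.8%, Panel A 135/583 = 23.2% → Panel A
Overall: the 2025 panel 788/2295 = 34.3%, Panel A 703/1937 = 36.3% → Panel A
(Neither sweeps every proposal group, but Panel A has the higher pooled rate.)

Panel A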